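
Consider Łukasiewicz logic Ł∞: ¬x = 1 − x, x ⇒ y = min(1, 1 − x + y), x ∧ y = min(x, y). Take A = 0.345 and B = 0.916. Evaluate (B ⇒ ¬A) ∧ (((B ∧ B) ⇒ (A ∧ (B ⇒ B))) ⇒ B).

0.739

¬A = 1 − 0.345 = 0.655
B ⇒ ¬A = min(1, 1 − 0.916 + 0.655) = min(1, 0.739) = 0.739
B ∧ B = min(0.916, 0.916) = 0.916
B ⇒ B = min(1, 1 − 0.916 + 0.916) = min(1, 1.000) = 1.000
A ∧ (B ⇒ B) = min(0.345, 1.000) = 0.345
(B ∧ B) ⇒ (A ∧ (B ⇒ B)) = min(1, 1 − 0.916 + 0.345) = min(1, 0.429) = 0.429
((B ∧ B) ⇒ (A ∧ (B ⇒ B))) ⇒ B = min(1, 1 − 0.429 + 0.916) = min(1, 1.487) = 1.000
(B ⇒ ¬A) ∧ (((B ∧ B) ⇒ (A ∧ (B ⇒ B))) ⇒ B) = min(0.739, 1.000) = 0.739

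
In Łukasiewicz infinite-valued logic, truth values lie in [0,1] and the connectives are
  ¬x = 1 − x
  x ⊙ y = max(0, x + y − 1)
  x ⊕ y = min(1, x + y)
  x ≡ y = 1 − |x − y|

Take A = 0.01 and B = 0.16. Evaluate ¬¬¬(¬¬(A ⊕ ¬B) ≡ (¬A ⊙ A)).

¬B = 1 − 0.16 = 0.84
A ⊕ ¬B = min(1, 0.01 + 0.84) = min(1, 0.85) = 0.85
¬(A ⊕ ¬B) = 1 − 0.85 = 0.15
¬¬(A ⊕ ¬B) = 1 − 0.15 = 0.85
¬A = 1 − 0.01 = 0.99
¬A ⊙ A = max(0, 0.99 + 0.01 − 1) = max(0, 0.00) = 0.00
¬¬(A ⊕ ¬B) ≡ (¬A ⊙ A) = 1 − |0.85 − 0.00| = 1 − 0.85 = 0.15
¬(¬¬(A ⊕ ¬B) ≡ (¬A ⊙ A)) = 1 − 0.15 = 0.85
¬¬(¬¬(A ⊕ ¬B) ≡ (¬A ⊙ A)) = 1 − 0.85 = 0.15
¬¬¬(¬¬(A ⊕ ¬B) ≡ (¬A ⊙ A)) = 1 − 0.15 = 0.85

0.85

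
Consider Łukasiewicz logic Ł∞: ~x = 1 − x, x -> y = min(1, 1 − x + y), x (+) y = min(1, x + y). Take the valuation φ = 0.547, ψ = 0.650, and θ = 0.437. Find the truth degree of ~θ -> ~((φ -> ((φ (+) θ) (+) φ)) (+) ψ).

0.437

~θ = 1 − 0.437 = 0.563
φ (+) θ = min(1, 0.547 + 0.437) = min(1, 0.984) = 0.984
(φ (+) θ) (+) φ = min(1, 0.984 + 0.547) = min(1, 1.531) = 1.000
φ -> ((φ (+) θ) (+) φ) = min(1, 1 − 0.547 + 1.000) = min(1, 1.453) = 1.000
(φ -> ((φ (+) θ) (+) φ)) (+) ψ = min(1, 1.000 + 0.650) = min(1, 1.650) = 1.000
~((φ -> ((φ (+) θ) (+) φ)) (+) ψ) = 1 − 1.000 = 0.000
~θ -> ~((φ -> ((φ (+) θ) (+) φ)) (+) ψ) = min(1, 1 − 0.563 + 0.000) = min(1, 0.437) = 0.437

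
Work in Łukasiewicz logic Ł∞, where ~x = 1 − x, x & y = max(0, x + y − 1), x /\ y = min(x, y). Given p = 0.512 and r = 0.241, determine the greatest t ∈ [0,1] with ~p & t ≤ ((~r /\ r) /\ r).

~p = 1 − 0.512 = 0.488
So the left factor is ~p = 0.488.
~r = 1 − 0.241 = 0.759
~r /\ r = min(0.759, 0.241) = 0.241
(~r /\ r) /\ r = min(0.241, 0.241) = 0.241
So the right-hand bound is (~r /\ r) /\ r = 0.241.
The residuum of the Łukasiewicz t-norm gives the supremum: min(1, 1 − 0.488 + 0.241).
1 − 0.488 + 0.241 = 0.753, so t = min(1, 0.753) = 0.753.
Check: 0.488 & 0.753 = max(0, 0.241) = 0.241 ≤ 0.241.

0.753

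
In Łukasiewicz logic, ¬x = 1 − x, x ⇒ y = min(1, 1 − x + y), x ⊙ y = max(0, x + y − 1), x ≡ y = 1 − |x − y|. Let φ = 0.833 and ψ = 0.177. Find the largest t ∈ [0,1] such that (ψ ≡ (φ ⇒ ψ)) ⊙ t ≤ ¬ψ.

0.990

φ ⇒ ψ = min(1, 1 − 0.833 + 0.177) = min(1, 0.344) = 0.344
ψ ≡ (φ ⇒ ψ) = 1 − |0.177 − 0.344| = 1 − 0.167 = 0.833
So the left factor is ψ ≡ (φ ⇒ ψ) = 0.833.
¬ψ = 1 − 0.177 = 0.823
So the right-hand bound is ¬ψ = 0.823.
The residuum of the Łukasiewicz t-norm gives the supremum: min(1, 1 − 0.833 + 0.823).
1 − 0.833 + 0.823 = 0.990, so t = min(1, 0.990) = 0.990.
Check: 0.833 ⊙ 0.990 = max(0, 0.823) = 0.823 ≤ 0.823.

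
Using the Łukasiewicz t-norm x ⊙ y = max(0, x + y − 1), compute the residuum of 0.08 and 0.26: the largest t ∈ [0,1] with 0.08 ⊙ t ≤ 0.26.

The residuum of the Łukasiewicz t-norm gives the supremum: min(1, 1 − 0.08 + 0.26).
1 − 0.08 + 0.26 = 1.18, so t = min(1, 1.18) = 1.00.
Check: 0.08 ⊙ 1.00 = max(0, 0.08) = 0.08 ≤ 0.26.

1.00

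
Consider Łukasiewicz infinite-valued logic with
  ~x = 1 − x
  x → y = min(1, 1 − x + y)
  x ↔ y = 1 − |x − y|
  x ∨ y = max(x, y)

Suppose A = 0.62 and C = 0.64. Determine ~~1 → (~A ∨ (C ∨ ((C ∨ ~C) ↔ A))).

~1 = 1 − 1.00 = 0.00
~~1 = 1 − 0.00 = 1.00
~A = 1 − 0.62 = 0.38
~C = 1 − 0.64 = 0.36
C ∨ ~C = max(0.64, 0.36) = 0.64
(C ∨ ~C) ↔ A = 1 − |0.64 − 0.62| = 1 − 0.02 = 0.98
C ∨ ((C ∨ ~C) ↔ A) = max(0.64, 0.98) = 0.98
~A ∨ (C ∨ ((C ∨ ~C) ↔ A)) = max(0.38, 0.98) = 0.98
~~1 → (~A ∨ (C ∨ ((C ∨ ~C) ↔ A))) = min(1, 1 − 1.00 + 0.98) = min(1, 0.98) = 0.98

0.98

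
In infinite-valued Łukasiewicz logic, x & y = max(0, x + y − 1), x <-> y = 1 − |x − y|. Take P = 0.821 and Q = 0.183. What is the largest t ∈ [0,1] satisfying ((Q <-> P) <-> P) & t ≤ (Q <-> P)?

Q <-> P = 1 − |0.183 − 0.821| = 1 − 0.638 = 0.362
(Q <-> P) <-> P = 1 − |0.362 − 0.821| = 1 − 0.459 = 0.541
So the left factor is (Q <-> P) <-> P = 0.541.
So the right-hand bound is Q <-> P = 0.362.
The residuum of the Łukasiewicz t-norm gives the supremum: min(1, 1 − 0.541 + 0.362).
1 − 0.541 + 0.362 = 0.821, so t = min(1, 0.821) = 0.821.
Check: 0.541 & 0.821 = max(0, 0.362) = 0.362 ≤ 0.362.

0.821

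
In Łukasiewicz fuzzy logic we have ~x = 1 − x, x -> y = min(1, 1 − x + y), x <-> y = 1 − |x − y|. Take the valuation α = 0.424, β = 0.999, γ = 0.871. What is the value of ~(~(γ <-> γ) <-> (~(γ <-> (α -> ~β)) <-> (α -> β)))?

γ <-> γ = 1 − |0.871 − 0.871| = 1 − 0.000 = 1.000
~(γ <-> γ) = 1 − 1.000 = 0.000
~β = 1 − 0.999 = 0.001
α -> ~β = min(1, 1 − 0.424 + 0.001) = min(1, 0.577) = 0.577
γ <-> (α -> ~β) = 1 − |0.871 − 0.577| = 1 − 0.294 = 0.706
~(γ <-> (α -> ~β)) = 1 − 0.706 = 0.294
α -> β = min(1, 1 − 0.424 + 0.999) = min(1, 1.575) = 1.000
~(γ <-> (α -> ~β)) <-> (α -> β) = 1 − |0.294 − 1.000| = 1 − 0.706 = 0.294
~(γ <-> γ) <-> (~(γ <-> (α -> ~β)) <-> (α -> β)) = 1 − |0.000 − 0.294| = 1 − 0.294 = 0.706
~(~(γ <-> γ) <-> (~(γ <-> (α -> ~β)) <-> (α -> β))) = 1 − 0.706 = 0.294

0.294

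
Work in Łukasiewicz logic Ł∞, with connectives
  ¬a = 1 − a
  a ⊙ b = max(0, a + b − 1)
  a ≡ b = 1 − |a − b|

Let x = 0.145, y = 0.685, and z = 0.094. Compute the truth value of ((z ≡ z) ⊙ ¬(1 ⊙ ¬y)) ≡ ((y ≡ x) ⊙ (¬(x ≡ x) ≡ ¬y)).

z ≡ z = 1 − |0.094 − 0.094| = 1 − 0.000 = 1.000
¬y = 1 − 0.685 = 0.315
1 ⊙ ¬y = max(0, 1.000 + 0.315 − 1) = max(0, 0.315) = 0.315
¬(1 ⊙ ¬y) = 1 − 0.315 = 0.685
(z ≡ z) ⊙ ¬(1 ⊙ ¬y) = max(0, 1.000 + 0.685 − 1) = max(0, 0.685) = 0.685
y ≡ x = 1 − |0.685 − 0.145| = 1 − 0.540 = 0.460
x ≡ x = 1 − |0.145 − 0.145| = 1 − 0.000 = 1.000
¬(x ≡ x) = 1 − 1.000 = 0.000
¬(x ≡ x) ≡ ¬y = 1 − |0.000 − 0.315| = 1 − 0.315 = 0.685
(y ≡ x) ⊙ (¬(x ≡ x) ≡ ¬y) = max(0, 0.460 + 0.685 − 1) = max(0, 0.145) = 0.145
((z ≡ z) ⊙ ¬(1 ⊙ ¬y)) ≡ ((y ≡ x) ⊙ (¬(x ≡ x) ≡ ¬y)) = 1 − |0.685 − 0.145| = 1 − 0.540 = 0.460

0.460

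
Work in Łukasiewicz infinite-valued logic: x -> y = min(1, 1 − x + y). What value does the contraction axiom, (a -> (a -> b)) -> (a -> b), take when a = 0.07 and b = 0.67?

a -> b = min(1, 1 − 0.07 + 0.67) = min(1, 1.60) = 1.00
a -> (a -> b) = min(1, 1 − 0.07 + 1.00) = min(1, 1.93) = 1.00
(a -> (a -> b)) -> (a -> b) = min(1, 1 − 1.00 + 1.00) = min(1, 1.00) = 1.00

1.00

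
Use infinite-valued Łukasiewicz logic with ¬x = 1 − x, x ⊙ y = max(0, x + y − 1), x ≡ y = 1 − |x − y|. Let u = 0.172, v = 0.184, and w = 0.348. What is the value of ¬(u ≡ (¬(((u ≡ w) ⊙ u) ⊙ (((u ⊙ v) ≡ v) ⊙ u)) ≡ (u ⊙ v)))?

u ≡ w = 1 − |0.172 − 0.348| = 1 − 0.176 = 0.824
(u ≡ w) ⊙ u = max(0, 0.824 + 0.172 − 1) = max(0, -0.004) = 0.000
u ⊙ v = max(0, 0.172 + 0.184 − 1) = max(0, -0.644) = 0.000
(u ⊙ v) ≡ v = 1 − |0.000 − 0.184| = 1 − 0.184 = 0.816
((u ⊙ v) ≡ v) ⊙ u = max(0, 0.816 + 0.172 − 1) = max(0, -0.012) = 0.000
((u ≡ w) ⊙ u) ⊙ (((u ⊙ v) ≡ v) ⊙ u) = max(0, 0.000 + 0.000 − 1) = max(0, -1.000) = 0.000
¬(((u ≡ w) ⊙ u) ⊙ (((u ⊙ v) ≡ v) ⊙ u)) = 1 − 0.000 = 1.000
¬(((u ≡ w) ⊙ u) ⊙ (((u ⊙ v) ≡ v) ⊙ u)) ≡ (u ⊙ v) = 1 − |1.000 − 0.000| = 1 − 1.000 = 0.000
u ≡ (¬(((u ≡ w) ⊙ u) ⊙ (((u ⊙ v) ≡ v) ⊙ u)) ≡ (u ⊙ v)) = 1 − |0.172 − 0.000| = 1 − 0.172 = 0.828
¬(u ≡ (¬(((u ≡ w) ⊙ u) ⊙ (((u ⊙ v) ≡ v) ⊙ u)) ≡ (u ⊙ v))) = 1 − 0.828 = 0.172

0.172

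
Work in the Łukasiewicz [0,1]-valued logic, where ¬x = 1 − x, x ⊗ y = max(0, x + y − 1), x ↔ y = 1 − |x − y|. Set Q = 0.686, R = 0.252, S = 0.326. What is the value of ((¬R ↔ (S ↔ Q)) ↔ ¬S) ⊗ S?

0.108

¬R = 1 − 0.252 = 0.748
S ↔ Q = 1 − |0.326 − 0.686| = 1 − 0.360 = 0.640
¬R ↔ (S ↔ Q) = 1 − |0.748 − 0.640| = 1 − 0.108 = 0.892
¬S = 1 − 0.326 = 0.674
(¬R ↔ (S ↔ Q)) ↔ ¬S = 1 − |0.892 − 0.674| = 1 − 0.218 = 0.782
((¬R ↔ (S ↔ Q)) ↔ ¬S) ⊗ S = max(0, 0.782 + 0.326 − 1) = max(0, 0.108) = 0.108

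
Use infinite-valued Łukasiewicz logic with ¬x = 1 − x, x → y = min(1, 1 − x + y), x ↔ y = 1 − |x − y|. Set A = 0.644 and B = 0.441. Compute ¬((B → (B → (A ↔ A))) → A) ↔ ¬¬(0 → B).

A ↔ A = 1 − |0.644 − 0.644| = 1 − 0.000 = 1.000
B → (A ↔ A) = min(1, 1 − 0.441 + 1.000) = min(1, 1.559) = 1.000
B → (B → (A ↔ A)) = min(1, 1 − 0.441 + 1.000) = min(1, 1.559) = 1.000
(B → (B → (A ↔ A))) → A = min(1, 1 − 1.000 + 0.644) = min(1, 0.644) = 0.644
¬((B → (B → (A ↔ A))) → A) = 1 − 0.644 = 0.356
0 → B = min(1, 1 − 0.000 + 0.441) = min(1, 1.441) = 1.000
¬(0 → B) = 1 − 1.000 = 0.000
¬¬(0 → B) = 1 − 0.000 = 1.000
¬((B → (B → (A ↔ A))) → A) ↔ ¬¬(0 → B) = 1 − |0.356 − 1.000| = 1 − 0.644 = 0.356

0.356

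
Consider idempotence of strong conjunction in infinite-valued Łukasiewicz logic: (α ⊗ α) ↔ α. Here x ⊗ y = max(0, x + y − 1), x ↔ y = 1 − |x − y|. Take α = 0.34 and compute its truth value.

α ⊗ α = max(0, 0.34 + 0.34 − 1) = max(0, -0.32) = 0.00
(α ⊗ α) ↔ α = 1 − |0.00 − 0.34| = 1 − 0.34 = 0.66
(The value 0.66 < 1 shows this instance is not satisfied; fails in Ł∞ since a ⊗ a = max(0, 2a−1) ≠ a in general.)

0.66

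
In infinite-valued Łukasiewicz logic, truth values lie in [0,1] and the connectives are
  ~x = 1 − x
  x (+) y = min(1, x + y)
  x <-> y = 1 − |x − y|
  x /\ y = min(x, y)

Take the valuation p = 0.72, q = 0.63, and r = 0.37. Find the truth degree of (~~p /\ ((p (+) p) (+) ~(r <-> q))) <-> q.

~p = 1 − 0.72 = 0.28
~~p = 1 − 0.28 = 0.72
p (+) p = min(1, 0.72 + 0.72) = min(1, 1.44) = 1.00
r <-> q = 1 − |0.37 − 0.63| = 1 − 0.26 = 0.74
~(r <-> q) = 1 − 0.74 = 0.26
(p (+) p) (+) ~(r <-> q) = min(1, 1.00 + 0.26) = min(1, 1.26) = 1.00
~~p /\ ((p (+) p) (+) ~(r <-> q)) = min(0.72, 1.00) = 0.72
(~~p /\ ((p (+) p) (+) ~(r <-> q))) <-> q = 1 − |0.72 − 0.63| = 1 − 0.09 = 0.91

0.91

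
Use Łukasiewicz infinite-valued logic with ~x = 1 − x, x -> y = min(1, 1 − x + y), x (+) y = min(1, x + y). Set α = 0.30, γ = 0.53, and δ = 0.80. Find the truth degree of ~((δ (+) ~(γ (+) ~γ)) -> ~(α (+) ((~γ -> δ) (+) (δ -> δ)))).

0.80

~γ = 1 − 0.53 = 0.47
γ (+) ~γ = min(1, 0.53 + 0.47) = min(1, 1.00) = 1.00
~(γ (+) ~γ) = 1 − 1.00 = 0.00
δ (+) ~(γ (+) ~γ) = min(1, 0.80 + 0.00) = min(1, 0.80) = 0.80
~γ -> δ = min(1, 1 − 0.47 + 0.80) = min(1, 1.33) = 1.00
δ -> δ = min(1, 1 − 0.80 + 0.80) = min(1, 1.00) = 1.00
(~γ -> δ) (+) (δ -> δ) = min(1, 1.00 + 1.00) = min(1, 2.00) = 1.00
α (+) ((~γ -> δ) (+) (δ -> δ)) = min(1, 0.30 + 1.00) = min(1, 1.30) = 1.00
~(α (+) ((~γ -> δ) (+) (δ -> δ))) = 1 − 1.00 = 0.00
(δ (+) ~(γ (+) ~γ)) -> ~(α (+) ((~γ -> δ) (+) (δ -> δ))) = min(1, 1 − 0.80 + 0.00) = min(1, 0.20) = 0.20
~((δ (+) ~(γ (+) ~γ)) -> ~(α (+) ((~γ -> δ) (+) (δ -> δ)))) = 1 − 0.20 = 0.80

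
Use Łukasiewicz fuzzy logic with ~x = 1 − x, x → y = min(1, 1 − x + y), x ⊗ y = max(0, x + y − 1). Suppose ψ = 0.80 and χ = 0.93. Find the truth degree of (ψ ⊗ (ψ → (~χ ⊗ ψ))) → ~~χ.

1.00

~χ = 1 − 0.93 = 0.07
~χ ⊗ ψ = max(0, 0.07 + 0.80 − 1) = max(0, -0.13) = 0.00
ψ → (~χ ⊗ ψ) = min(1, 1 − 0.80 + 0.00) = min(1, 0.20) = 0.20
ψ ⊗ (ψ → (~χ ⊗ ψ)) = max(0, 0.80 + 0.20 − 1) = max(0, 0.00) = 0.00
~~χ = 1 − 0.07 = 0.93
(ψ ⊗ (ψ → (~χ ⊗ ψ))) → ~~χ = min(1, 1 − 0.00 + 0.93) = min(1, 1.93) = 1.00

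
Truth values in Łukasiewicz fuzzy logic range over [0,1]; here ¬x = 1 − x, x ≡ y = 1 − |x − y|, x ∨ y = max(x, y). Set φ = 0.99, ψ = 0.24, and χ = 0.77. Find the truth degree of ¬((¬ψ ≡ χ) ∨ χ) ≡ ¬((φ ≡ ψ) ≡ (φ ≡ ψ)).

0.99

¬ψ = 1 − 0.24 = 0.76
¬ψ ≡ χ = 1 − |0.76 − 0.77| = 1 − 0.01 = 0.99
(¬ψ ≡ χ) ∨ χ = max(0.99, 0.77) = 0.99
¬((¬ψ ≡ χ) ∨ χ) = 1 − 0.99 = 0.01
φ ≡ ψ = 1 − |0.99 − 0.24| = 1 − 0.75 = 0.25
(φ ≡ ψ) ≡ (φ ≡ ψ) = 1 − |0.25 − 0.25| = 1 − 0.00 = 1.00
¬((φ ≡ ψ) ≡ (φ ≡ ψ)) = 1 − 1.00 = 0.00
¬((¬ψ ≡ χ) ∨ χ) ≡ ¬((φ ≡ ψ) ≡ (φ ≡ ψ)) = 1 − |0.01 − 0.00| = 1 − 0.01 = 0.99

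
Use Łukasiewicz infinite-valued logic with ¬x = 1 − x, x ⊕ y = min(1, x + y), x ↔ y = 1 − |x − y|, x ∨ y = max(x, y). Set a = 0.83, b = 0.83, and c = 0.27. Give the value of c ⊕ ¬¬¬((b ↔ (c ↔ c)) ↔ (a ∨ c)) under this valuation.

0.27

c ↔ c = 1 − |0.27 − 0.27| = 1 − 0.00 = 1.00
b ↔ (c ↔ c) = 1 − |0.83 − 1.00| = 1 − 0.17 = 0.83
a ∨ c = max(0.83, 0.27) = 0.83
(b ↔ (c ↔ c)) ↔ (a ∨ c) = 1 − |0.83 − 0.83| = 1 − 0.00 = 1.00
¬((b ↔ (c ↔ c)) ↔ (a ∨ c)) = 1 − 1.00 = 0.00
¬¬((b ↔ (c ↔ c)) ↔ (a ∨ c)) = 1 − 0.00 = 1.00
¬¬¬((b ↔ (c ↔ c)) ↔ (a ∨ c)) = 1 − 1.00 = 0.00
c ⊕ ¬¬¬((b ↔ (c ↔ c)) ↔ (a ∨ c)) = min(1, 0.27 + 0.00) = min(1, 0.27) = 0.27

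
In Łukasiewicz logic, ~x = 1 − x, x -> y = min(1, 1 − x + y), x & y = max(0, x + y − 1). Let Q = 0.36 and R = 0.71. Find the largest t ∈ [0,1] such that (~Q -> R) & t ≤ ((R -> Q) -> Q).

0.71

~Q = 1 − 0.36 = 0.64
~Q -> R = min(1, 1 − 0.64 + 0.71) = min(1, 1.07) = 1.00
So the left factor is ~Q -> R = 1.00.
R -> Q = min(1, 1 − 0.71 + 0.36) = min(1, 0.65) = 0.65
(R -> Q) -> Q = min(1, 1 − 0.65 + 0.36) = min(1, 0.71) = 0.71
So the right-hand bound is (R -> Q) -> Q = 0.71.
The residuum of the Łukasiewicz t-norm gives the supremum: min(1, 1 − 1.00 + 0.71).
1 − 1.00 + 0.71 = 0.71, so t = min(1, 0.71) = 0.71.
Check: 1.00 & 0.71 = max(0, 0.71) = 0.71 ≤ 0.71.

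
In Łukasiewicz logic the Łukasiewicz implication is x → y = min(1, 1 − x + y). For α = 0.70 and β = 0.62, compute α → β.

α → β = min(1, 1 − 0.70 + 0.62) = min(1, 0.92) = 0.92
For comparison, the Gödel implication (1 if x ≤ y else y) would give 0.62.

0.92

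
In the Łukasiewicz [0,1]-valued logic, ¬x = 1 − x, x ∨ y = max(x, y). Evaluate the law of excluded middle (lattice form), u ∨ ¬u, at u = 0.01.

¬u = 1 − 0.01 = 0.99
u ∨ ¬u = max(0.01, 0.99) = 0.99
(The value 0.99 < 1 shows this instance is not satisfied; not a Ł∞-tautology — its value is max(a, 1−a).)

0.99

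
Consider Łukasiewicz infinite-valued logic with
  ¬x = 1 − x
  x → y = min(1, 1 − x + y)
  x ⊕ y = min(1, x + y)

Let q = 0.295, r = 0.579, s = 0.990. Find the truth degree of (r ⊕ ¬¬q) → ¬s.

¬q = 1 − 0.295 = 0.705
¬¬q = 1 − 0.705 = 0.295
r ⊕ ¬¬q = min(1, 0.579 + 0.295) = min(1, 0.874) = 0.874
¬s = 1 − 0.990 = 0.010
(r ⊕ ¬¬q) → ¬s = min(1, 1 − 0.874 + 0.010) = min(1, 0.136) = 0.136

0.136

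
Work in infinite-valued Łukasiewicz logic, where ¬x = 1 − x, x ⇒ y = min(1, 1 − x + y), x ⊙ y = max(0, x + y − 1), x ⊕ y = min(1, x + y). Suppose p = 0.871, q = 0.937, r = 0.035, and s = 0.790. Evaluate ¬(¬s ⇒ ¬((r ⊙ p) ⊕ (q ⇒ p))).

0.144

¬s = 1 − 0.790 = 0.210
r ⊙ p = max(0, 0.035 + 0.871 − 1) = max(0, -0.094) = 0.000
q ⇒ p = min(1, 1 − 0.937 + 0.871) = min(1, 0.934) = 0.934
(r ⊙ p) ⊕ (q ⇒ p) = min(1, 0.000 + 0.934) = min(1, 0.934) = 0.934
¬((r ⊙ p) ⊕ (q ⇒ p)) = 1 − 0.934 = 0.066
¬s ⇒ ¬((r ⊙ p) ⊕ (q ⇒ p)) = min(1, 1 − 0.210 + 0.066) = min(1, 0.856) = 0.856
¬(¬s ⇒ ¬((r ⊙ p) ⊕ (q ⇒ p))) = 1 − 0.856 = 0.144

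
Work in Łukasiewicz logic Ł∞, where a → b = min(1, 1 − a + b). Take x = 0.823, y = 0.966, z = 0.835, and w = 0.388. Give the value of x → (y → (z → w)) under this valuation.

z → w = min(1, 1 − 0.835 + 0.388) = min(1, 0.553) = 0.553
y → (z → w) = min(1, 1 − 0.966 + 0.553) = min(1, 0.587) = 0.587
x → (y → (z → w)) = min(1, 1 − 0.823 + 0.587) = min(1, 0.764) = 0.764

0.764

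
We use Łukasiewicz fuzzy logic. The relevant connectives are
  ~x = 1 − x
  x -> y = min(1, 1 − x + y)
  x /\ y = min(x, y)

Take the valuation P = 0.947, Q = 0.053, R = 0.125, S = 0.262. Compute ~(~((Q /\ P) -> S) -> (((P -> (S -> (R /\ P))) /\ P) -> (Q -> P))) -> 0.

1.000

Q /\ P = min(0.053, 0.947) = 0.053
(Q /\ P) -> S = min(1, 1 − 0.053 + 0.262) = min(1, 1.209) = 1.000
~((Q /\ P) -> S) = 1 − 1.000 = 0.000
R /\ P = min(0.125, 0.947) = 0.125
S -> (R /\ P) = min(1, 1 − 0.262 + 0.125) = min(1, 0.863) = 0.863
P -> (S -> (R /\ P)) = min(1, 1 − 0.947 + 0.863) = min(1, 0.916) = 0.916
(P -> (S -> (R /\ P))) /\ P = min(0.916, 0.947) = 0.916
Q -> P = min(1, 1 − 0.053 + 0.947) = min(1, 1.894) = 1.000
((P -> (S -> (R /\ P))) /\ P) -> (Q -> P) = min(1, 1 − 0.916 + 1.000) = min(1, 1.084) = 1.000
~((Q /\ P) -> S) -> (((P -> (S -> (R /\ P))) /\ P) -> (Q -> P)) = min(1, 1 − 0.000 + 1.000) = min(1, 2.000) = 1.000
~(~((Q /\ P) -> S) -> (((P -> (S -> (R /\ P))) /\ P) -> (Q -> P))) = 1 − 1.000 = 0.000
~(~((Q /\ P) -> S) -> (((P -> (S -> (R /\ P))) /\ P) -> (Q -> P))) -> 0 = min(1, 1 − 0.000 + 0.000) = min(1, 1.000) = 1.000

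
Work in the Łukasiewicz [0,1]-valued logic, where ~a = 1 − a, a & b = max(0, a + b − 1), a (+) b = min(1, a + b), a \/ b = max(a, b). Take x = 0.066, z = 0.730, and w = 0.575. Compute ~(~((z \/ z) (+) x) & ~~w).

z \/ z = max(0.730, 0.730) = 0.730
(z \/ z) (+) x = min(1, 0.730 + 0.066) = min(1, 0.796) = 0.796
~((z \/ z) (+) x) = 1 − 0.796 = 0.204
~w = 1 − 0.575 = 0.425
~~w = 1 − 0.425 = 0.575
~((z \/ z) (+) x) & ~~w = max(0, 0.204 + 0.575 − 1) = max(0, -0.221) = 0.000
~(~((z \/ z) (+) x) & ~~w) = 1 − 0.000 = 1.000

1.000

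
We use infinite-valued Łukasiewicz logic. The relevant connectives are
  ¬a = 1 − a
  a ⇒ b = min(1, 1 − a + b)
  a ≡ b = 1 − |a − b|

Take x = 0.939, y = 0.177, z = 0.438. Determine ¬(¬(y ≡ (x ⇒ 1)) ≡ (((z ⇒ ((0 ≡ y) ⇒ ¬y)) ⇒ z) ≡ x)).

x ⇒ 1 = min(1, 1 − 0.939 + 1.000) = min(1, 1.061) = 1.000
y ≡ (x ⇒ 1) = 1 − |0.177 − 1.000| = 1 − 0.823 = 0.177
¬(y ≡ (x ⇒ 1)) = 1 − 0.177 = 0.823
0 ≡ y = 1 − |0.000 − 0.177| = 1 − 0.177 = 0.823
¬y = 1 − 0.177 = 0.823
(0 ≡ y) ⇒ ¬y = min(1, 1 − 0.823 + 0.823) = min(1, 1.000) = 1.000
z ⇒ ((0 ≡ y) ⇒ ¬y) = min(1, 1 − 0.438 + 1.000) = min(1, 1.562) = 1.000
(z ⇒ ((0 ≡ y) ⇒ ¬y)) ⇒ z = min(1, 1 − 1.000 + 0.438) = min(1, 0.438) = 0.438
((z ⇒ ((0 ≡ y) ⇒ ¬y)) ⇒ z) ≡ x = 1 − |0.438 − 0.939| = 1 − 0.501 = 0.499
¬(y ≡ (x ⇒ 1)) ≡ (((z ⇒ ((0 ≡ y) ⇒ ¬y)) ⇒ z) ≡ x) = 1 − |0.823 − 0.499| = 1 − 0.324 = 0.676
¬(¬(y ≡ (x ⇒ 1)) ≡ (((z ⇒ ((0 ≡ y) ⇒ ¬y)) ⇒ z) ≡ x)) = 1 − 0.676 = 0.324

0.324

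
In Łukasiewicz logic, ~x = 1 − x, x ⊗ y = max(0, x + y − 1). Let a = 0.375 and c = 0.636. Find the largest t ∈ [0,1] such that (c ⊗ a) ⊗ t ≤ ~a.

c ⊗ a = max(0, 0.636 + 0.375 − 1) = max(0, 0.011) = 0.011
So the left factor is c ⊗ a = 0.011.
~a = 1 − 0.375 = 0.625
So the right-hand bound is ~a = 0.625.
The residuum of the Łukasiewicz t-norm gives the supremum: min(1, 1 − 0.011 + 0.625).
1 − 0.011 + 0.625 = 1.614, so t = min(1, 1.614) = 1.000.
Check: 0.011 ⊗ 1.000 = max(0, 0.011) = 0.011 ≤ 0.625.

1.000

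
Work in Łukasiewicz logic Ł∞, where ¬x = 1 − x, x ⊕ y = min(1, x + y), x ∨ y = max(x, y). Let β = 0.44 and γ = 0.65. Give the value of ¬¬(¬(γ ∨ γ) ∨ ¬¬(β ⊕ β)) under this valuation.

γ ∨ γ = max(0.65, 0.65) = 0.65
¬(γ ∨ γ) = 1 − 0.65 = 0.35
β ⊕ β = min(1, 0.44 + 0.44) = min(1, 0.88) = 0.88
¬(β ⊕ β) = 1 − 0.88 = 0.12
¬¬(β ⊕ β) = 1 − 0.12 = 0.88
¬(γ ∨ γ) ∨ ¬¬(β ⊕ β) = max(0.35, 0.88) = 0.88
¬(¬(γ ∨ γ) ∨ ¬¬(β ⊕ β)) = 1 − 0.88 = 0.12
¬¬(¬(γ ∨ γ) ∨ ¬¬(β ⊕ β)) = 1 − 0.12 = 0.88

0.88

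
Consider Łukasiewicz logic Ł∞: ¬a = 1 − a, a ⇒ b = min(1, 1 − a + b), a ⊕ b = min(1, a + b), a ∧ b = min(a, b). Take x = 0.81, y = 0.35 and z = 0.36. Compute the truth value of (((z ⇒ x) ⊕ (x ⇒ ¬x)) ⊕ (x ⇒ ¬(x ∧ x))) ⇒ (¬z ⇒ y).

0.71

z ⇒ x = min(1, 1 − 0.36 + 0.81) = min(1, 1.45) = 1.00
¬x = 1 − 0.81 = 0.19
x ⇒ ¬x = min(1, 1 − 0.81 + 0.19) = min(1, 0.38) = 0.38
(z ⇒ x) ⊕ (x ⇒ ¬x) = min(1, 1.00 + 0.38) = min(1, 1.38) = 1.00
x ∧ x = min(0.81, 0.81) = 0.81
¬(x ∧ x) = 1 − 0.81 = 0.19
x ⇒ ¬(x ∧ x) = min(1, 1 − 0.81 + 0.19) = min(1, 0.38) = 0.38
((z ⇒ x) ⊕ (x ⇒ ¬x)) ⊕ (x ⇒ ¬(x ∧ x)) = min(1, 1.00 + 0.38) = min(1, 1.38) = 1.00
¬z = 1 − 0.36 = 0.64
¬z ⇒ y = min(1, 1 − 0.64 + 0.35) = min(1, 0.71) = 0.71
(((z ⇒ x) ⊕ (x ⇒ ¬x)) ⊕ (x ⇒ ¬(x ∧ x))) ⇒ (¬z ⇒ y) = min(1, 1 − 1.00 + 0.71) = min(1, 0.71) = 0.71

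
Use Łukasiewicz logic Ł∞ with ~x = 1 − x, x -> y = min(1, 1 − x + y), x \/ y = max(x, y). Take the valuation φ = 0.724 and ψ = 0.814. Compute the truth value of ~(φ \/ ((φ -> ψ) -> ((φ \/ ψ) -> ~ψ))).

0.276

φ -> ψ = min(1, 1 − 0.724 + 0.814) = min(1, 1.090) = 1.000
φ \/ ψ = max(0.724, 0.814) = 0.814
~ψ = 1 − 0.814 = 0.186
(φ \/ ψ) -> ~ψ = min(1, 1 − 0.814 + 0.186) = min(1, 0.372) = 0.372
(φ -> ψ) -> ((φ \/ ψ) -> ~ψ) = min(1, 1 − 1.000 + 0.372) = min(1, 0.372) = 0.372
φ \/ ((φ -> ψ) -> ((φ \/ ψ) -> ~ψ)) = max(0.724, 0.372) = 0.724
~(φ \/ ((φ -> ψ) -> ((φ \/ ψ) -> ~ψ))) = 1 − 0.724 = 0.276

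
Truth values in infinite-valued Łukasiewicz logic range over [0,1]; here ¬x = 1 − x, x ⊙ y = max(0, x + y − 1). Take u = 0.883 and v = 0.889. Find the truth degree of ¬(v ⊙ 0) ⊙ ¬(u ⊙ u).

v ⊙ 0 = max(0, 0.889 + 0.000 − 1) = max(0, -0.111) = 0.000
¬(v ⊙ 0) = 1 − 0.000 = 1.000
u ⊙ u = max(0, 0.883 + 0.883 − 1) = max(0, 0.766) = 0.766
¬(u ⊙ u) = 1 − 0.766 = 0.234
¬(v ⊙ 0) ⊙ ¬(u ⊙ u) = max(0, 1.000 + 0.234 − 1) = max(0, 0.234) = 0.234

0.234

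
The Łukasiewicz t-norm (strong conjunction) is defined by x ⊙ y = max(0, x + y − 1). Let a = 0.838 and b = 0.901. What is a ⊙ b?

0.739

a ⊙ b = max(0, 0.838 + 0.901 − 1) = max(0, 0.739) = 0.739
For comparison, the Gödel (minimum) t-norm min(x, y) would give 0.838.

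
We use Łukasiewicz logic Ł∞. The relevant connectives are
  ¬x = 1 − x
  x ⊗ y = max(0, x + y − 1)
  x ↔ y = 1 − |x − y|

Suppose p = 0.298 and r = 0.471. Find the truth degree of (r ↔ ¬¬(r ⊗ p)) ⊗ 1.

0.529

r ⊗ p = max(0, 0.471 + 0.298 − 1) = max(0, -0.231) = 0.000
¬(r ⊗ p) = 1 − 0.000 = 1.000
¬¬(r ⊗ p) = 1 − 1.000 = 0.000
r ↔ ¬¬(r ⊗ p) = 1 − |0.471 − 0.000| = 1 − 0.471 = 0.529
(r ↔ ¬¬(r ⊗ p)) ⊗ 1 = max(0, 0.529 + 1.000 − 1) = max(0, 0.529) = 0.529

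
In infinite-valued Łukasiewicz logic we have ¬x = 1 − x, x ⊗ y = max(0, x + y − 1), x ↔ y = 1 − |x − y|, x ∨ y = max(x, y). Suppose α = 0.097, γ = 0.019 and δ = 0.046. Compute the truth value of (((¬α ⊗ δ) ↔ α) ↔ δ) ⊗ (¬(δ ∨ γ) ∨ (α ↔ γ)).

0.097

¬α = 1 − 0.097 = 0.903
¬α ⊗ δ = max(0, 0.903 + 0.046 − 1) = max(0, -0.051) = 0.000
(¬α ⊗ δ) ↔ α = 1 − |0.000 − 0.097| = 1 − 0.097 = 0.903
((¬α ⊗ δ) ↔ α) ↔ δ = 1 − |0.903 − 0.046| = 1 − 0.857 = 0.143
δ ∨ γ = max(0.046, 0.019) = 0.046
¬(δ ∨ γ) = 1 − 0.046 = 0.954
α ↔ γ = 1 − |0.097 − 0.019| = 1 − 0.078 = 0.922
¬(δ ∨ γ) ∨ (α ↔ γ) = max(0.954, 0.922) = 0.954
(((¬α ⊗ δ) ↔ α) ↔ δ) ⊗ (¬(δ ∨ γ) ∨ (α ↔ γ)) = max(0, 0.143 + 0.954 − 1) = max(0, 0.097) = 0.097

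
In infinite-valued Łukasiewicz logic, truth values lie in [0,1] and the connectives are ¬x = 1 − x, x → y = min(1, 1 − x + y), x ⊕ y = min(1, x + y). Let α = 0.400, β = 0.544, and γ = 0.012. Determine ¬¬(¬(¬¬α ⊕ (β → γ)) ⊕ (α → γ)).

0.744

¬α = 1 − 0.400 = 0.600
¬¬α = 1 − 0.600 = 0.400
β → γ = min(1, 1 − 0.544 + 0.012) = min(1, 0.468) = 0.468
¬¬α ⊕ (β → γ) = min(1, 0.400 + 0.468) = min(1, 0.868) = 0.868
¬(¬¬α ⊕ (β → γ)) = 1 − 0.868 = 0.132
α → γ = min(1, 1 − 0.400 + 0.012) = min(1, 0.612) = 0.612
¬(¬¬α ⊕ (β → γ)) ⊕ (α → γ) = min(1, 0.132 + 0.612) = min(1, 0.744) = 0.744
¬(¬(¬¬α ⊕ (β → γ)) ⊕ (α → γ)) = 1 − 0.744 = 0.256
¬¬(¬(¬¬α ⊕ (β → γ)) ⊕ (α → γ)) = 1 − 0.256 = 0.744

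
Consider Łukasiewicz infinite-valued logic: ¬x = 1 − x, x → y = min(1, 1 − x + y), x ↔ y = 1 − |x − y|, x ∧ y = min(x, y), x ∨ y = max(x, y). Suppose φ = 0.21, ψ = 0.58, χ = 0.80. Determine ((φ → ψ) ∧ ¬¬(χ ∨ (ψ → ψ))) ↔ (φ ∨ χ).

0.80

φ → ψ = min(1, 1 − 0.21 + 0.58) = min(1, 1.37) = 1.00
ψ → ψ = min(1, 1 − 0.58 + 0.58) = min(1, 1.00) = 1.00
χ ∨ (ψ → ψ) = max(0.80, 1.00) = 1.00
¬(χ ∨ (ψ → ψ)) = 1 − 1.00 = 0.00
¬¬(χ ∨ (ψ → ψ)) = 1 − 0.00 = 1.00
(φ → ψ) ∧ ¬¬(χ ∨ (ψ → ψ)) = min(1.00, 1.00) = 1.00
φ ∨ χ = max(0.21, 0.80) = 0.80
((φ → ψ) ∧ ¬¬(χ ∨ (ψ → ψ))) ↔ (φ ∨ χ) = 1 − |1.00 − 0.80| = 1 − 0.20 = 0.80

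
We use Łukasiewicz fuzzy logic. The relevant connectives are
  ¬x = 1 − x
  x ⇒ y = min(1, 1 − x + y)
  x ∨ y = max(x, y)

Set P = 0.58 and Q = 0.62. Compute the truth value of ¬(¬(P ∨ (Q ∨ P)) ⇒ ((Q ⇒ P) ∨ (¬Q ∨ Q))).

0.00

Q ∨ P = max(0.62, 0.58) = 0.62
P ∨ (Q ∨ P) = max(0.58, 0.62) = 0.62
¬(P ∨ (Q ∨ P)) = 1 − 0.62 = 0.38
Q ⇒ P = min(1, 1 − 0.62 + 0.58) = min(1, 0.96) = 0.96
¬Q = 1 − 0.62 = 0.38
¬Q ∨ Q = max(0.38, 0.62) = 0.62
(Q ⇒ P) ∨ (¬Q ∨ Q) = max(0.96, 0.62) = 0.96
¬(P ∨ (Q ∨ P)) ⇒ ((Q ⇒ P) ∨ (¬Q ∨ Q)) = min(1, 1 − 0.38 + 0.96) = min(1, 1.58) = 1.00
¬(¬(P ∨ (Q ∨ P)) ⇒ ((Q ⇒ P) ∨ (¬Q ∨ Q))) = 1 − 1.00 = 0.00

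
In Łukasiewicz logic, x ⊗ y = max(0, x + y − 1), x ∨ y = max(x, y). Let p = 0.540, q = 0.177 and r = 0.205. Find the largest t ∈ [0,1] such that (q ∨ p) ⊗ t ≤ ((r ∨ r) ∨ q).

0.665

q ∨ p = max(0.177, 0.540) = 0.540
So the left factor is q ∨ p = 0.540.
r ∨ r = max(0.205, 0.205) = 0.205
(r ∨ r) ∨ q = max(0.205, 0.177) = 0.205
So the right-hand bound is (r ∨ r) ∨ q = 0.205.
The residuum of the Łukasiewicz t-norm gives the supremum: min(1, 1 − 0.540 + 0.205).
1 − 0.540 + 0.205 = 0.665, so t = min(1, 0.665) = 0.665.
Check: 0.540 ⊗ 0.665 = max(0, 0.205) = 0.205 ≤ 0.205.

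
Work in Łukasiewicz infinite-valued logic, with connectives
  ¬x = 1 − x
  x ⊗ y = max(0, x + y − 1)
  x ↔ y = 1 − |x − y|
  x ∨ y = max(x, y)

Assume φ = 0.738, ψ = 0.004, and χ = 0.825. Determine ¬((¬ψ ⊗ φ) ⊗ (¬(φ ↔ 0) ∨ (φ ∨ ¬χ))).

¬ψ = 1 − 0.004 = 0.996
¬ψ ⊗ φ = max(0, 0.996 + 0.738 − 1) = max(0, 0.734) = 0.734
φ ↔ 0 = 1 − |0.738 − 0.000| = 1 − 0.738 = 0.262
¬(φ ↔ 0) = 1 − 0.262 = 0.738
¬χ = 1 − 0.825 = 0.175
φ ∨ ¬χ = max(0.738, 0.175) = 0.738
¬(φ ↔ 0) ∨ (φ ∨ ¬χ) = max(0.738, 0.738) = 0.738
(¬ψ ⊗ φ) ⊗ (¬(φ ↔ 0) ∨ (φ ∨ ¬χ)) = max(0, 0.734 + 0.738 − 1) = max(0, 0.472) = 0.472
¬((¬ψ ⊗ φ) ⊗ (¬(φ ↔ 0) ∨ (φ ∨ ¬χ))) = 1 − 0.472 = 0.528

0.528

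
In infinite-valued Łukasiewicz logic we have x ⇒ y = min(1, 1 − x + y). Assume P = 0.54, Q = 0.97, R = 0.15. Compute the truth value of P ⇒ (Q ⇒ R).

0.64

Q ⇒ R = min(1, 1 − 0.97 + 0.15) = min(1, 0.18) = 0.18
P ⇒ (Q ⇒ R) = min(1, 1 − 0.54 + 0.18) = min(1, 0.64) = 0.64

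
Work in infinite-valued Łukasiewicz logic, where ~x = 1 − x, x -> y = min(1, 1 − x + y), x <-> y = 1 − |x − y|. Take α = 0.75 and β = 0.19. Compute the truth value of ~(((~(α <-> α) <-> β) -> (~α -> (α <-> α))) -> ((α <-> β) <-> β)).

α <-> α = 1 − |0.75 − 0.75| = 1 − 0.00 = 1.00
~(α <-> α) = 1 − 1.00 = 0.00
~(α <-> α) <-> β = 1 − |0.00 − 0.19| = 1 − 0.19 = 0.81
~α = 1 − 0.75 = 0.25
~α -> (α <-> α) = min(1, 1 − 0.25 + 1.00) = min(1, 1.75) = 1.00
(~(α <-> α) <-> β) -> (~α -> (α <-> α)) = min(1, 1 − 0.81 + 1.00) = min(1, 1.19) = 1.00
α <-> β = 1 − |0.75 − 0.19| = 1 − 0.56 = 0.44
(α <-> β) <-> β = 1 − |0.44 − 0.19| = 1 − 0.25 = 0.75
((~(α <-> α) <-> β) -> (~α -> (α <-> α))) -> ((α <-> β) <-> β) = min(1, 1 − 1.00 + 0.75) = min(1, 0.75) = 0.75
~(((~(α <-> α) <-> β) -> (~α -> (α <-> α))) -> ((α <-> β) <-> β)) = 1 − 0.75 = 0.25

0.25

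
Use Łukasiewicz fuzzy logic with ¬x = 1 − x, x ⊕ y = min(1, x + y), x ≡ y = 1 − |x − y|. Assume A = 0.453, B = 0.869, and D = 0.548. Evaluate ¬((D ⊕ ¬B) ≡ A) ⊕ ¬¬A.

0.679

¬B = 1 − 0.869 = 0.131
D ⊕ ¬B = min(1, 0.548 + 0.131) = min(1, 0.679) = 0.679
(D ⊕ ¬B) ≡ A = 1 − |0.679 − 0.453| = 1 − 0.226 = 0.774
¬((D ⊕ ¬B) ≡ A) = 1 − 0.774 = 0.226
¬A = 1 − 0.453 = 0.547
¬¬A = 1 − 0.547 = 0.453
¬((D ⊕ ¬B) ≡ A) ⊕ ¬¬A = min(1, 0.226 + 0.453) = min(1, 0.679) = 0.679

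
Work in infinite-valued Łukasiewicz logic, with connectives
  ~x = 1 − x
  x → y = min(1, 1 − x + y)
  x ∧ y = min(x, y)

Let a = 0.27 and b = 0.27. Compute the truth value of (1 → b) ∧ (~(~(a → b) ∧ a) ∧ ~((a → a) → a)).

1 → b = min(1, 1 − 1.00 + 0.27) = min(1, 0.27) = 0.27
a → b = min(1, 1 − 0.27 + 0.27) = min(1, 1.00) = 1.00
~(a → b) = 1 − 1.00 = 0.00
~(a → b) ∧ a = min(0.00, 0.27) = 0.00
~(~(a → b) ∧ a) = 1 − 0.00 = 1.00
a → a = min(1, 1 − 0.27 + 0.27) = min(1, 1.00) = 1.00
(a → a) → a = min(1, 1 − 1.00 + 0.27) = min(1, 0.27) = 0.27
~((a → a) → a) = 1 − 0.27 = 0.73
~(~(a → b) ∧ a) ∧ ~((a → a) → a) = min(1.00, 0.73) = 0.73
(1 → b) ∧ (~(~(a → b) ∧ a) ∧ ~((a → a) → a)) = min(0.27, 0.73) = 0.27

0.27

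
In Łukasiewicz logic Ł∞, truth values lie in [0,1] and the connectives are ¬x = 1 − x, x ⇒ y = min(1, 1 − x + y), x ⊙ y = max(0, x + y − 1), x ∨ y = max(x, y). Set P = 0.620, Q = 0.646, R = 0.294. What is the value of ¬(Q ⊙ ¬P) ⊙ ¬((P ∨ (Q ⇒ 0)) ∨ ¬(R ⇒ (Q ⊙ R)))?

0.354

¬P = 1 − 0.620 = 0.380
Q ⊙ ¬P = max(0, 0.646 + 0.380 − 1) = max(0, 0.026) = 0.026
¬(Q ⊙ ¬P) = 1 − 0.026 = 0.974
Q ⇒ 0 = min(1, 1 − 0.646 + 0.000) = min(1, 0.354) = 0.354
P ∨ (Q ⇒ 0) = max(0.620, 0.354) = 0.620
Q ⊙ R = max(0, 0.646 + 0.294 − 1) = max(0, -0.060) = 0.000
R ⇒ (Q ⊙ R) = min(1, 1 − 0.294 + 0.000) = min(1, 0.706) = 0.706
¬(R ⇒ (Q ⊙ R)) = 1 − 0.706 = 0.294
(P ∨ (Q ⇒ 0)) ∨ ¬(R ⇒ (Q ⊙ R)) = max(0.620, 0.294) = 0.620
¬((P ∨ (Q ⇒ 0)) ∨ ¬(R ⇒ (Q ⊙ R))) = 1 − 0.620 = 0.380
¬(Q ⊙ ¬P) ⊙ ¬((P ∨ (Q ⇒ 0)) ∨ ¬(R ⇒ (Q ⊙ R))) = max(0, 0.974 + 0.380 − 1) = max(0, 0.354) = 0.354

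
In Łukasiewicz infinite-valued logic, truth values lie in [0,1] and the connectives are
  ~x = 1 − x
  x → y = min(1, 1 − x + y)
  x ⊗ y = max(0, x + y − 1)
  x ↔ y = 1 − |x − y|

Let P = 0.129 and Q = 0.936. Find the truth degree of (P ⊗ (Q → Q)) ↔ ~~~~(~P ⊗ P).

Q → Q = min(1, 1 − 0.936 + 0.936) = min(1, 1.000) = 1.000
P ⊗ (Q → Q) = max(0, 0.129 + 1.000 − 1) = max(0, 0.129) = 0.129
~P = 1 − 0.129 = 0.871
~P ⊗ P = max(0, 0.871 + 0.129 − 1) = max(0, 0.000) = 0.000
~(~P ⊗ P) = 1 − 0.000 = 1.000
~~(~P ⊗ P) = 1 − 1.000 = 0.000
~~~(~P ⊗ P) = 1 − 0.000 = 1.000
~~~~(~P ⊗ P) = 1 − 1.000 = 0.000
(P ⊗ (Q → Q)) ↔ ~~~~(~P ⊗ P) = 1 − |0.129 − 0.000| = 1 − 0.129 = 0.871

0.871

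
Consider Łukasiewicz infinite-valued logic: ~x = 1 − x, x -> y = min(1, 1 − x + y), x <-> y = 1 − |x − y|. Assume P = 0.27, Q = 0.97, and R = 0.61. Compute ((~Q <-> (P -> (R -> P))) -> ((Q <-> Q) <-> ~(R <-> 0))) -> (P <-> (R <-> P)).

0.61

~Q = 1 − 0.97 = 0.03
R -> P = min(1, 1 − 0.61 + 0.27) = min(1, 0.66) = 0.66
P -> (R -> P) = min(1, 1 − 0.27 + 0.66) = min(1, 1.39) = 1.00
~Q <-> (P -> (R -> P)) = 1 − |0.03 − 1.00| = 1 − 0.97 = 0.03
Q <-> Q = 1 − |0.97 − 0.97| = 1 − 0.00 = 1.00
R <-> 0 = 1 − |0.61 − 0.00| = 1 − 0.61 = 0.39
~(R <-> 0) = 1 − 0.39 = 0.61
(Q <-> Q) <-> ~(R <-> 0) = 1 − |1.00 − 0.61| = 1 − 0.39 = 0.61
(~Q <-> (P -> (R -> P))) -> ((Q <-> Q) <-> ~(R <-> 0)) = min(1, 1 − 0.03 + 0.61) = min(1, 1.58) = 1.00
R <-> P = 1 − |0.61 − 0.27| = 1 − 0.34 = 0.66
P <-> (R <-> P) = 1 − |0.27 − 0.66| = 1 − 0.39 = 0.61
((~Q <-> (P -> (R -> P))) -> ((Q <-> Q) <-> ~(R <-> 0))) -> (P <-> (R <-> P)) = min(1, 1 − 1.00 + 0.61) = min(1, 0.61) = 0.61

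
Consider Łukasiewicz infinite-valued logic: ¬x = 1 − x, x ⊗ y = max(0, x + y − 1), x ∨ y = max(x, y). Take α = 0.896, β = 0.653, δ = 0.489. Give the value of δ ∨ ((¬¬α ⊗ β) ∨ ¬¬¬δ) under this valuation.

¬α = 1 − 0.896 = 0.104
¬¬α = 1 − 0.104 = 0.896
¬¬α ⊗ β = max(0, 0.896 + 0.653 − 1) = max(0, 0.549) = 0.549
¬δ = 1 − 0.489 = 0.511
¬¬δ = 1 − 0.511 = 0.489
¬¬¬δ = 1 − 0.489 = 0.511
(¬¬α ⊗ β) ∨ ¬¬¬δ = max(0.549, 0.511) = 0.549
δ ∨ ((¬¬α ⊗ β) ∨ ¬¬¬δ) = max(0.489, 0.549) = 0.549

0.549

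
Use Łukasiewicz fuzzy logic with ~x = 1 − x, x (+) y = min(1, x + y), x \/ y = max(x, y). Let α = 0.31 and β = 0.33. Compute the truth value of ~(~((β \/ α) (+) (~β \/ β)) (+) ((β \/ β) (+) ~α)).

0.00

β \/ α = max(0.33, 0.31) = 0.33
~β = 1 − 0.33 = 0.67
~β \/ β = max(0.67, 0.33) = 0.67
(β \/ α) (+) (~β \/ β) = min(1, 0.33 + 0.67) = min(1, 1.00) = 1.00
~((β \/ α) (+) (~β \/ β)) = 1 − 1.00 = 0.00
β \/ β = max(0.33, 0.33) = 0.33
~α = 1 − 0.31 = 0.69
(β \/ β) (+) ~α = min(1, 0.33 + 0.69) = min(1, 1.02) = 1.00
~((β \/ α) (+) (~β \/ β)) (+) ((β \/ β) (+) ~α) = min(1, 0.00 + 1.00) = min(1, 1.00) = 1.00
~(~((β \/ α) (+) (~β \/ β)) (+) ((β \/ β) (+) ~α)) = 1 − 1.00 = 0.00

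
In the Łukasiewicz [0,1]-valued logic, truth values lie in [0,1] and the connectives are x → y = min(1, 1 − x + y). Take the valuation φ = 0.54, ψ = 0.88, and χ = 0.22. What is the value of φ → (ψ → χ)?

0.80

ψ → χ = min(1, 1 − 0.88 + 0.22) = min(1, 0.34) = 0.34
φ → (ψ → χ) = min(1, 1 − 0.54 + 0.34) = min(1, 0.80) = 0.80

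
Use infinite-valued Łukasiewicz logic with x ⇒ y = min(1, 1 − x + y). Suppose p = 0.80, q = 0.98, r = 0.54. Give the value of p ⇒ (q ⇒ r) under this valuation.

0.76

q ⇒ r = min(1, 1 − 0.98 + 0.54) = min(1, 0.56) = 0.56
p ⇒ (q ⇒ r) = min(1, 1 − 0.80 + 0.56) = min(1, 0.76) = 0.76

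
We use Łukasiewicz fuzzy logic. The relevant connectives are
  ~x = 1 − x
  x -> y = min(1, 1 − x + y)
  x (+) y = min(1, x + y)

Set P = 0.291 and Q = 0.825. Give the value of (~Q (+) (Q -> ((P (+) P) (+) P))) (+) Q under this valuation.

~Q = 1 − 0.825 = 0.175
P (+) P = min(1, 0.291 + 0.291) = min(1, 0.582) = 0.582
(P (+) P) (+) P = min(1, 0.582 + 0.291) = min(1, 0.873) = 0.873
Q -> ((P (+) P) (+) P) = min(1, 1 − 0.825 + 0.873) = min(1, 1.048) = 1.000
~Q (+) (Q -> ((P (+) P) (+) P)) = min(1, 0.175 + 1.000) = min(1, 1.175) = 1.000
(~Q (+) (Q -> ((P (+) P) (+) P))) (+) Q = min(1, 1.000 + 0.825) = min(1, 1.825) = 1.000

1.000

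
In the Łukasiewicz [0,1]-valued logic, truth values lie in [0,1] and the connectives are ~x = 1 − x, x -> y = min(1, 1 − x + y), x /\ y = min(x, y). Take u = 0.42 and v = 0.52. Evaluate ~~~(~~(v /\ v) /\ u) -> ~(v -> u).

0.52

v /\ v = min(0.52, 0.52) = 0.52
~(v /\ v) = 1 − 0.52 = 0.48
~~(v /\ v) = 1 − 0.48 = 0.52
~~(v /\ v) /\ u = min(0.52, 0.42) = 0.42
~(~~(v /\ v) /\ u) = 1 − 0.42 = 0.58
~~(~~(v /\ v) /\ u) = 1 − 0.58 = 0.42
~~~(~~(v /\ v) /\ u) = 1 − 0.42 = 0.58
v -> u = min(1, 1 − 0.52 + 0.42) = min(1, 0.90) = 0.90
~(v -> u) = 1 − 0.90 = 0.10
~~~(~~(v /\ v) /\ u) -> ~(v -> u) = min(1, 1 − 0.58 + 0.10) = min(1, 0.52) = 0.52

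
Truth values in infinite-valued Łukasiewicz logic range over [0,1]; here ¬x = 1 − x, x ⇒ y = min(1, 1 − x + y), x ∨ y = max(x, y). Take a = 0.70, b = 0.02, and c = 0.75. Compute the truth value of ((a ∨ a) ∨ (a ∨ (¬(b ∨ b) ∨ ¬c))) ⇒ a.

0.72

a ∨ a = max(0.70, 0.70) = 0.70
b ∨ b = max(0.02, 0.02) = 0.02
¬(b ∨ b) = 1 − 0.02 = 0.98
¬c = 1 − 0.75 = 0.25
¬(b ∨ b) ∨ ¬c = max(0.98, 0.25) = 0.98
a ∨ (¬(b ∨ b) ∨ ¬c) = max(0.70, 0.98) = 0.98
(a ∨ a) ∨ (a ∨ (¬(b ∨ b) ∨ ¬c)) = max(0.70, 0.98) = 0.98
((a ∨ a) ∨ (a ∨ (¬(b ∨ b) ∨ ¬c))) ⇒ a = min(1, 1 − 0.98 + 0.70) = min(1, 0.72) = 0.72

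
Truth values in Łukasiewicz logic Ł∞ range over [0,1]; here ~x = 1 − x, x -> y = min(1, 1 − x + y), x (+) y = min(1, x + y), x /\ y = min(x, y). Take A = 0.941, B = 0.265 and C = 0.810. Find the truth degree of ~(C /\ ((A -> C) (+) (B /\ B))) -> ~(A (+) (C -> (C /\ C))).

0.810

A -> C = min(1, 1 − 0.941 + 0.810) = min(1, 0.869) = 0.869
B /\ B = min(0.265, 0.265) = 0.265
(A -> C) (+) (B /\ B) = min(1, 0.869 + 0.265) = min(1, 1.134) = 1.000
C /\ ((A -> C) (+) (B /\ B)) = min(0.810, 1.000) = 0.810
~(C /\ ((A -> C) (+) (B /\ B))) = 1 − 0.810 = 0.190
C /\ C = min(0.810, 0.810) = 0.810
C -> (C /\ C) = min(1, 1 − 0.810 + 0.810) = min(1, 1.000) = 1.000
A (+) (C -> (C /\ C)) = min(1, 0.941 + 1.000) = min(1, 1.941) = 1.000
~(A (+) (C -> (C /\ C))) = 1 − 1.000 = 0.000
~(C /\ ((A -> C) (+) (B /\ B))) -> ~(A (+) (C -> (C /\ C))) = min(1, 1 − 0.190 + 0.000) = min(1, 0.810) = 0.810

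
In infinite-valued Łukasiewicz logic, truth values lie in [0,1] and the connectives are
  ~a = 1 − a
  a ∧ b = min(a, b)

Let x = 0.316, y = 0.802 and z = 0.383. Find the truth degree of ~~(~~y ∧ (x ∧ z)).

0.316

~y = 1 − 0.802 = 0.198
~~y = 1 − 0.198 = 0.802
x ∧ z = min(0.316, 0.383) = 0.316
~~y ∧ (x ∧ z) = min(0.802, 0.316) = 0.316
~(~~y ∧ (x ∧ z)) = 1 − 0.316 = 0.684
~~(~~y ∧ (x ∧ z)) = 1 − 0.684 = 0.316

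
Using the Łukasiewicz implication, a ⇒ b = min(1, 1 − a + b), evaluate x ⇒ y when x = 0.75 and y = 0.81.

1.00

x ⇒ y = min(1, 1 − 0.75 + 0.81) = min(1, 1.06) = 1.00
For comparison, the Gödel implication (1 if a ≤ b else b) would give 1.00.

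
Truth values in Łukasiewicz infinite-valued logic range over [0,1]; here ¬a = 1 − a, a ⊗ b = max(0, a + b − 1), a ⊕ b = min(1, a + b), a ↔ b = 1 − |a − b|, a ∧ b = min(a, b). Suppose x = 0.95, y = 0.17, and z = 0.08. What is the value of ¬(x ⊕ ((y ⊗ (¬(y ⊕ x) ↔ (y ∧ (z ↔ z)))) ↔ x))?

0.00

y ⊕ x = min(1, 0.17 + 0.95) = min(1, 1.12) = 1.00
¬(y ⊕ x) = 1 − 1.00 = 0.00
z ↔ z = 1 − |0.08 − 0.08| = 1 − 0.00 = 1.00
y ∧ (z ↔ z) = min(0.17, 1.00) = 0.17
¬(y ⊕ x) ↔ (y ∧ (z ↔ z)) = 1 − |0.00 − 0.17| = 1 − 0.17 = 0.83
y ⊗ (¬(y ⊕ x) ↔ (y ∧ (z ↔ z))) = max(0, 0.17 + 0.83 − 1) = max(0, 0.00) = 0.00
(y ⊗ (¬(y ⊕ x) ↔ (y ∧ (z ↔ z)))) ↔ x = 1 − |0.00 − 0.95| = 1 − 0.95 = 0.05
x ⊕ ((y ⊗ (¬(y ⊕ x) ↔ (y ∧ (z ↔ z)))) ↔ x) = min(1, 0.95 + 0.05) = min(1, 1.00) = 1.00
¬(x ⊕ ((y ⊗ (¬(y ⊕ x) ↔ (y ∧ (z ↔ z)))) ↔ x)) = 1 − 1.00 = 0.00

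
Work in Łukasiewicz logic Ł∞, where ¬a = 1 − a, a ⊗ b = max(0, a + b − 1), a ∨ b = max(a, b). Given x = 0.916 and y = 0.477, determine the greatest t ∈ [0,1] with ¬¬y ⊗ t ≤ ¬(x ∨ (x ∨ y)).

¬y = 1 − 0.477 = 0.523
¬¬y = 1 − 0.523 = 0.477
So the left factor is ¬¬y = 0.477.
x ∨ y = max(0.916, 0.477) = 0.916
x ∨ (x ∨ y) = max(0.916, 0.916) = 0.916
¬(x ∨ (x ∨ y)) = 1 − 0.916 = 0.084
So the right-hand bound is ¬(x ∨ (x ∨ y)) = 0.084.
The residuum of the Łukasiewicz t-norm gives the supremum: min(1, 1 − 0.477 + 0.084).
1 − 0.477 + 0.084 = 0.607, so t = min(1, 0.607) = 0.607.
Check: 0.477 ⊗ 0.607 = max(0, 0.084) = 0.084 ≤ 0.084.

0.607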